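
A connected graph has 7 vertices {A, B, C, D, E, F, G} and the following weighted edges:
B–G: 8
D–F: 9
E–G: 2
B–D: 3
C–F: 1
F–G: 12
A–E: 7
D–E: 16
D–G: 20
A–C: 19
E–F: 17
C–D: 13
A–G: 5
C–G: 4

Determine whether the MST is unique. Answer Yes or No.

Sort edges by weight, then run Kruskal:
C–F (1): add. Components now {A} {B} {C,F} {D} {E} {G}
E–G (2): add. Components now {A} {B} {C,F} {D} {E,G}
B–D (3): add. Components now {A} {B,D} {C,F} {E,G}
C–G (4): add. Components now {A} {B,D} {C,E,F,G}
A–G (5): add. Components now {A,C,E,F,G} {B,D}
A–E (7): skip — A and E already connected.
B–G (8): add. Components now {A,B,C,D,E,F,G}
Every non-tree edge has weight strictly greater than the heaviest edge on the tree path between its endpoints, so the MST is unique.

Yes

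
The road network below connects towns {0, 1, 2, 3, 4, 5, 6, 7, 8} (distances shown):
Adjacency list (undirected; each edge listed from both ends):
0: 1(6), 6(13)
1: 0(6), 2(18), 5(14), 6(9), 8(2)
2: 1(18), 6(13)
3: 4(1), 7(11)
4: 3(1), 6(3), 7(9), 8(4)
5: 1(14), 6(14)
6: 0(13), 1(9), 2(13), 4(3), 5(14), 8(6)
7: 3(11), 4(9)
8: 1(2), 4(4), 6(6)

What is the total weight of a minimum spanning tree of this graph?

Kruskal's algorithm — process edges by increasing weight (ties by edge label):
3-4 (1): add — endpoints in different components.
1-8 (2): add — endpoints in different components.
4-6 (3): add — endpoints in different components.
4-8 (4): add — endpoints in different components.
0-1 (6): add — endpoints in different components.
6-8 (6): skip — 6 and 8 already connected.
1-6 (9): skip — 1 and 6 already connected.
4-7 (9): add — endpoints in different components.
3-7 (11): skip — 3 and 7 already connected.
0-6 (13): skip — 0 and 6 already connected.
2-6 (13): add — endpoints in different components.
1-5 (14): add — endpoints in different components.
MST edges: 3-4, 1-8, 4-6, 4-8, 0-1, 4-7, 2-6, 1-5; total weight 1+2+3+4+6+9+13+14 = 52.

52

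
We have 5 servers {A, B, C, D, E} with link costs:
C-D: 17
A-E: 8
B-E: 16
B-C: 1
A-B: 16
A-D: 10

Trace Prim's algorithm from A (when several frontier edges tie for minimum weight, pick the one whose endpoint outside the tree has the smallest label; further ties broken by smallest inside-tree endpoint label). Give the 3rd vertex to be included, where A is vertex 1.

Prim's algorithm from A:
Step 1: cheapest edge leaving the tree is A-E (8); add E.
Step 2: cheapest edge leaving the tree is A-D (10); add D.
Step 3: cheapest edge leaving the tree is A-B (16); add B.
Step 4: cheapest edge leaving the tree is B-C (1); add C.
Vertex order: A, E, D, B, C. The 3rd vertex is D.

D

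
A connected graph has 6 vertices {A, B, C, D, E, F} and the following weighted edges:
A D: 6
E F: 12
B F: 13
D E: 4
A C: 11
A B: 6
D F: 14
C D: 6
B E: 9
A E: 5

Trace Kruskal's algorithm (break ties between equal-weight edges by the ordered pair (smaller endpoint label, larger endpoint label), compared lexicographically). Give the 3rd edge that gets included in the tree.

Kruskal's algorithm — process edges by increasing weight (ties by edge label):
D E (4): add — endpoints in different components.
A E (5): add — endpoints in different components.
A B (6): add — endpoints in different components.
A D (6): skip — A and D already connected.
C D (6): add — endpoints in different components.
B E (9): skip — B and E already connected.
A C (11): skip — A and C already connected.
E F (12): add — endpoints in different components.
The 3rd edge added is A B.

A-B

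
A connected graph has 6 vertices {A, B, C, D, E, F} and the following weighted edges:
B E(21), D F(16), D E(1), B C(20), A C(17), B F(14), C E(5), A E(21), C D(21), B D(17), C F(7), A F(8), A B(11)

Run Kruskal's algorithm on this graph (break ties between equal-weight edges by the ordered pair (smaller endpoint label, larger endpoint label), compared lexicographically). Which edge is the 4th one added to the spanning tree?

A-F

Sort edges by weight, then run Kruskal:
D E (1): add. Components now {A} {B} {C} {D,E} {F}
C E (5): add. Components now {A} {B} {C,D,E} {F}
C F (7): add. Components now {A} {B} {C,D,E,F}
A F (8): add. Components now {A,C,D,E,F} {B}
A B (11): add. Components now {A,B,C,D,E,F}
The 4th edge added is A F.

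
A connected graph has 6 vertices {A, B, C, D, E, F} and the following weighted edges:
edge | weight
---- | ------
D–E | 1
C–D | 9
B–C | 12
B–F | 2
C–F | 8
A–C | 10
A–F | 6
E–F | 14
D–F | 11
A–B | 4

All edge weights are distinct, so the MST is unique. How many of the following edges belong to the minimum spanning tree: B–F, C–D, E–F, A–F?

2

Sort edges by weight, then run Kruskal:
D–E (1): add. Components now {A} {B} {C} {D,E} {F}
B–F (2): add. Components now {A} {B,F} {C} {D,E}
A–B (4): add. Components now {A,B,F} {C} {D,E}
A–F (6): skip — A and F already connected.
C–F (8): add. Components now {A,B,C,F} {D,E}
C–D (9): add. Components now {A,B,C,D,E,F}
MST edge set: {D–E, B–F, A–B, C–F, C–D}.
Of the listed edges, {B–F, C–D} are in the MST → 2.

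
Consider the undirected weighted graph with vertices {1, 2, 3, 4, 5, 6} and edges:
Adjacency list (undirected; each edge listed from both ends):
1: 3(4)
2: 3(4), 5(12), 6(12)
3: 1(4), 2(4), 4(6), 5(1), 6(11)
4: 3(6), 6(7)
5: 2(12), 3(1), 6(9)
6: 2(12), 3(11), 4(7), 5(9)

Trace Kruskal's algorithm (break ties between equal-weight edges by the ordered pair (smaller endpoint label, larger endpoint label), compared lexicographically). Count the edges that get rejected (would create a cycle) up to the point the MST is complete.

0

Kruskal's algorithm — process edges by increasing weight (ties by edge label):
3-5 (1): add — endpoints in different components.
1-3 (4): add — endpoints in different components.
2-3 (4): add — endpoints in different components.
3-4 (6): add — endpoints in different components.
4-6 (7): add — endpoints in different components.
Edges rejected before the tree was complete: 0.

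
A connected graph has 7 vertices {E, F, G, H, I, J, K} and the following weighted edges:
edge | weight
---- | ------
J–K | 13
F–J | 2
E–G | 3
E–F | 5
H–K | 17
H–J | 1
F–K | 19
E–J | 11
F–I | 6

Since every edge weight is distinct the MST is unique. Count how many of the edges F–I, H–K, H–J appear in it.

Sort edges by weight, then run Kruskal:
H–J (1): add — endpoints in different components.
F–J (2): add — endpoints in different components.
E–G (3): add — endpoints in different components.
E–F (5): add — endpoints in different components.
F–I (6): add — endpoints in different components.
E–J (11): skip — E and J already connected.
J–K (13): add — endpoints in different components.
MST edge set: {H–J, F–J, E–G, E–F, F–I, J–K}.
Of the listed edges, {F–I, H–J} are in the MST → 2.

2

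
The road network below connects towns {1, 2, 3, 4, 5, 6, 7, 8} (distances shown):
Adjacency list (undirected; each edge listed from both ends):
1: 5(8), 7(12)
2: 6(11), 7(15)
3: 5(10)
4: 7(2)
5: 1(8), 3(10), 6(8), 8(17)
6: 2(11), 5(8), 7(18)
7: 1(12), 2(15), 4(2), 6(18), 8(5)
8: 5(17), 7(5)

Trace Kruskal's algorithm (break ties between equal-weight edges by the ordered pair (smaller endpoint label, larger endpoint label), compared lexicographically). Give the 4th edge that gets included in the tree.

Kruskal's algorithm — process edges by increasing weight (ties by edge label):
4—7 (2): add — endpoints in different components.
7—8 (5): add — endpoints in different components.
1—5 (8): add — endpoints in different components.
5—6 (8): add — endpoints in different components.
3—5 (10): add — endpoints in different components.
2—6 (11): add — endpoints in different components.
1—7 (12): add — endpoints in different components.
The 4th edge added is 5—6.

5-6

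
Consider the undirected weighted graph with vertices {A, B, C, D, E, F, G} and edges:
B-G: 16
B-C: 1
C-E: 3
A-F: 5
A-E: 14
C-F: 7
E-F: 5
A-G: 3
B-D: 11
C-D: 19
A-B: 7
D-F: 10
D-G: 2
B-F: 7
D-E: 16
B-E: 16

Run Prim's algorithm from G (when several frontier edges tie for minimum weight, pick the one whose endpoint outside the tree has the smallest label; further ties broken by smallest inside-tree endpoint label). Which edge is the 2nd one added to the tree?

Prim's algorithm from G:
Step 1: cheapest edge leaving the tree is D-G (2); add D.
Step 2: cheapest edge leaving the tree is A-G (3); add A.
Step 3: cheapest edge leaving the tree is A-F (5); add F.
Step 4: cheapest edge leaving the tree is E-F (5); add E.
Step 5: cheapest edge leaving the tree is C-E (3); add C.
Step 6: cheapest edge leaving the tree is B-C (1); add B.
The 2nd edge added is A-G.

A-G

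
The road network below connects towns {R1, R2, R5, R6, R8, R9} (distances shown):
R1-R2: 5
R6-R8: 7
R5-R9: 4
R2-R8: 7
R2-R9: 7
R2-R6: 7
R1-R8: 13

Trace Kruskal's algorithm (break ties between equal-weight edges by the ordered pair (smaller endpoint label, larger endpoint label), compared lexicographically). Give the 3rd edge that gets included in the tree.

Sort edges by weight, then run Kruskal:
R5-R9 (4): add — endpoints in different components.
R1-R2 (5): add — endpoints in different components.
R2-R6 (7): add — endpoints in different components.
R2-R8 (7): add — endpoints in different components.
R2-R9 (7): add — endpoints in different components.
The 3rd edge added is R2-R6.

R2-R6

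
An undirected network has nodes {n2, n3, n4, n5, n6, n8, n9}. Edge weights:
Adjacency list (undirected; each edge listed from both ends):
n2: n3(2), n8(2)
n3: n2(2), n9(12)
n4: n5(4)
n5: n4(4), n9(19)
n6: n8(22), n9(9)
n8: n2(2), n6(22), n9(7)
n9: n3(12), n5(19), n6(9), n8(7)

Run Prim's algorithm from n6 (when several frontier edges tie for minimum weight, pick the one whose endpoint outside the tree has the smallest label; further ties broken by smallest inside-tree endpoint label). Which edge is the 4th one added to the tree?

n2-n3

Prim, starting at n6.
Step 1: cheapest edge leaving the tree is n6 n9 (9); add n9.
Step 2: cheapest edge leaving the tree is n8 n9 (7); add n8.
Step 3: cheapest edge leaving the tree is n2 n8 (2); add n2.
Step 4: cheapest edge leaving the tree is n2 n3 (2); add n3.
Step 5: cheapest edge leaving the tree is n5 n9 (19); add n5.
Step 6: cheapest edge leaving the tree is n4 n5 (4); add n4.
The 4th edge added is n2 n3.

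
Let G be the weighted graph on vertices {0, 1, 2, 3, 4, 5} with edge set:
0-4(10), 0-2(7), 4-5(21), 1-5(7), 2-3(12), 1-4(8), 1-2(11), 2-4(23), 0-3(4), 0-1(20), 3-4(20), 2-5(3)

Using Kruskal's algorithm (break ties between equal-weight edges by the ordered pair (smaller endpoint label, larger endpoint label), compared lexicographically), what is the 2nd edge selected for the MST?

Kruskal: consider edges lightest-first.
2-5 (3): add. Components now {0} {1} {2,5} {3} {4}
0-3 (4): add. Components now {0,3} {1} {2,5} {4}
0-2 (7): add. Components now {0,2,3,5} {1} {4}
1-5 (7): add. Components now {0,1,2,3,5} {4}
1-4 (8): add. Components now {0,1,2,3,4,5}
The 2nd edge added is 0-3.

0-3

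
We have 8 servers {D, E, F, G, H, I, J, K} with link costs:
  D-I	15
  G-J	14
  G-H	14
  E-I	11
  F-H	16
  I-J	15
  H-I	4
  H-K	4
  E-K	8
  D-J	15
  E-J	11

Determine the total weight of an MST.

72

Kruskal's algorithm — process edges by increasing weight (ties by edge label):
H-I (4): add — endpoints in different components.
H-K (4): add — endpoints in different components.
E-K (8): add — endpoints in different components.
E-I (11): skip — E and I already connected.
E-J (11): add — endpoints in different components.
G-H (14): add — endpoints in different components.
G-J (14): skip — G and J already connected.
D-I (15): add — endpoints in different components.
D-J (15): skip — D and J already connected.
I-J (15): skip — I and J already connected.
F-H (16): add — endpoints in different components.
MST edges: H-I, H-K, E-K, E-J, G-H, D-I, F-H; total weight 4+4+8+11+14+15+16 = 72.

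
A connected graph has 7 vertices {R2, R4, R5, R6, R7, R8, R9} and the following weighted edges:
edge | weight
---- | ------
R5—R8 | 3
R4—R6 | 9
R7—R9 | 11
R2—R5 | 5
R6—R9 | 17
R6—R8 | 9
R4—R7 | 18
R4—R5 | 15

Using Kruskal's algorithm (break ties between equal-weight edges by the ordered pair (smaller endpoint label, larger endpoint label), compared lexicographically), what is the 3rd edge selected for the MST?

Kruskal: consider edges lightest-first.
R5—R8 (3): add — endpoints in different components.
R2—R5 (5): add — endpoints in different components.
R4—R6 (9): add — endpoints in different components.
R6—R8 (9): add — endpoints in different components.
R7—R9 (11): add — endpoints in different components.
R4—R5 (15): skip — R4 and R5 already connected.
R6—R9 (17): add — endpoints in different components.
The 3rd edge added is R4—R6.

R4-R6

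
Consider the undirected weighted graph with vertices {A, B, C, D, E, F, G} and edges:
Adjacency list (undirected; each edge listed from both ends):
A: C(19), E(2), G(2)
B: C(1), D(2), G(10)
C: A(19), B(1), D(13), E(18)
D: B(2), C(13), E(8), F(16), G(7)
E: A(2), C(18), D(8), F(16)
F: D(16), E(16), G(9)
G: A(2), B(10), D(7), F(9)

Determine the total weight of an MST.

Prim's algorithm from G:
Step 1: frontier [A G 2, D G 7, F G 9, B G 10] → take A G (2); add A.
Step 2: frontier [A E 2, A C 19, D G 7, F G 9, B G 10] → take A E (2); add E.
Step 3: frontier [A C 19, D E 8, E F 16, C E 18, D G 7, F G 9, B G 10] → take D G (7); add D.
Step 4: frontier [A C 19, B D 2, C D 13, D F 16, E F 16, C E 18, F G 9, B G 10] → take B D (2); add B.
Step 5: frontier [A C 19, B C 1, C D 13, D F 16, E F 16, C E 18, F G 9] → take B C (1); add C.
Step 6: frontier [D F 16, E F 16, F G 9] → take F G (9); add F.
MST edges: A G, A E, D G, B D, B C, F G; total weight 2+2+7+2+1+9 = 23.

23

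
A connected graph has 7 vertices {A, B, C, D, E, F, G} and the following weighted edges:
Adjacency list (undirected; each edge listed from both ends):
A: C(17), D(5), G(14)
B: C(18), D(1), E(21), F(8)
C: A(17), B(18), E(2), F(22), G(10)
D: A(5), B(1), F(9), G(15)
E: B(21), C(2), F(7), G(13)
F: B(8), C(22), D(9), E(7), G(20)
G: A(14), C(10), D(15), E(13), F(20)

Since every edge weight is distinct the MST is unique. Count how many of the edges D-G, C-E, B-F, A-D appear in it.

3

Kruskal's algorithm — process edges by increasing weight (ties by edge label):
B-D (1): add — endpoints in different components.
C-E (2): add — endpoints in different components.
A-D (5): add — endpoints in different components.
E-F (7): add — endpoints in different components.
B-F (8): add — endpoints in different components.
D-F (9): skip — D and F already connected.
C-G (10): add — endpoints in different components.
MST edge set: {B-D, C-E, A-D, E-F, B-F, C-G}.
Of the listed edges, {C-E, B-F, A-D} are in the MST → 3.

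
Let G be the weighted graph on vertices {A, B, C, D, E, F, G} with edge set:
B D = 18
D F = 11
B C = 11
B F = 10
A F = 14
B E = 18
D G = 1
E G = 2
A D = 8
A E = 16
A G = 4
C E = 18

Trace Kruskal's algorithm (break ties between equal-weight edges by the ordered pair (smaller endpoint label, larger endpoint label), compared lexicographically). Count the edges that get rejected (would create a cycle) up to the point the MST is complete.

Kruskal: consider edges lightest-first.
D G (1): add. Components now {A} {B} {C} {D,G} {E} {F}
E G (2): add. Components now {A} {B} {C} {D,E,G} {F}
A G (4): add. Components now {A,D,E,G} {B} {C} {F}
A D (8): skip — A and D already connected.
B F (10): add. Components now {A,D,E,G} {B,F} {C}
B C (11): add. Components now {A,D,E,G} {B,C,F}
D F (11): add. Components now {A,B,C,D,E,F,G}
Edges rejected before the tree was complete: 1.

1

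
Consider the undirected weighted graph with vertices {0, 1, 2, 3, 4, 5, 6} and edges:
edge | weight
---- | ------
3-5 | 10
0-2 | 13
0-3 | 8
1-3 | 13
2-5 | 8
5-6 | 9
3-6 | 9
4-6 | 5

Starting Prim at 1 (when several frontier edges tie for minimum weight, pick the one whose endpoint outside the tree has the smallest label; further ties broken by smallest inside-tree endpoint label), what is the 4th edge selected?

Prim, starting at 1.
Step 1: frontier [1-3 13] → take 1-3 (13); add 3.
Step 2: frontier [0-3 8, 3-6 9, 3-5 10] → take 0-3 (8); add 0.
Step 3: frontier [0-2 13, 3-6 9, 3-5 10] → take 3-6 (9); add 6.
Step 4: frontier [0-2 13, 3-5 10, 4-6 5, 5-6 9] → take 4-6 (5); add 4.
Step 5: frontier [0-2 13, 3-5 10, 5-6 9] → take 5-6 (9); add 5.
Step 6: frontier [0-2 13, 2-5 8] → take 2-5 (8); add 2.
The 4th edge added is 4-6.

4-6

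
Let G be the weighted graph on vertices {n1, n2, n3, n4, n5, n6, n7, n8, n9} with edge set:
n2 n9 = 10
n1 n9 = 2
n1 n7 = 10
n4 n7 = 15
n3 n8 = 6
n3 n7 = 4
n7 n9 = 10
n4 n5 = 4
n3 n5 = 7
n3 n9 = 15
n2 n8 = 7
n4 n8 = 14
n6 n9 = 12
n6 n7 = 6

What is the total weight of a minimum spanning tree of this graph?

46

Grow the tree from n5 using Prim:
Step 1: cheapest edge leaving the tree is n4 n5 (4); add n4.
Step 2: cheapest edge leaving the tree is n3 n5 (7); add n3.
Step 3: cheapest edge leaving the tree is n3 n7 (4); add n7.
Step 4: cheapest edge leaving the tree is n6 n7 (6); add n6.
Step 5: cheapest edge leaving the tree is n3 n8 (6); add n8.
Step 6: cheapest edge leaving the tree is n2 n8 (7); add n2.
Step 7: cheapest edge leaving the tree is n1 n7 (10); add n1.
Step 8: cheapest edge leaving the tree is n1 n9 (2); add n9.
MST edges: n4 n5, n3 n5, n3 n7, n6 n7, n3 n8, n2 n8, n1 n7, n1 n9; total weight 4+7+4+6+6+7+10+2 = 46.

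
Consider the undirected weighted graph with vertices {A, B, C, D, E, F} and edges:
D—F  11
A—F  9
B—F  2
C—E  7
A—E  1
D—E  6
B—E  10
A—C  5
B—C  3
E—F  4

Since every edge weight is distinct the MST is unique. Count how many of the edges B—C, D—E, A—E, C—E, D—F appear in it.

3

Kruskal: consider edges lightest-first.
A—E (1): add — endpoints in different components.
B—F (2): add — endpoints in different components.
B—C (3): add — endpoints in different components.
E—F (4): add — endpoints in different components.
A—C (5): skip — A and C already connected.
D—E (6): add — endpoints in different components.
MST edge set: {A—E, B—F, B—C, E—F, D—E}.
Of the listed edges, {B—C, D—E, A—E} are in the MST → 3.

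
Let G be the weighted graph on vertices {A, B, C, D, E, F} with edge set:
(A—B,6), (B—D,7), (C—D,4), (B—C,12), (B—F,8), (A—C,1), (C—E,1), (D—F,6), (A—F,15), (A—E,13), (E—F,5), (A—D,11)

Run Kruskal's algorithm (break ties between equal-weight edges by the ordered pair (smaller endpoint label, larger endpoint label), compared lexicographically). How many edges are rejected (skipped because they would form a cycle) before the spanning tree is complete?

0

Sort edges by weight, then run Kruskal:
A—C (1): add — endpoints in different components.
C—E (1): add — endpoints in different components.
C—D (4): add — endpoints in different components.
E—F (5): add — endpoints in different components.
A—B (6): add — endpoints in different components.
Edges rejected before the tree was complete: 0.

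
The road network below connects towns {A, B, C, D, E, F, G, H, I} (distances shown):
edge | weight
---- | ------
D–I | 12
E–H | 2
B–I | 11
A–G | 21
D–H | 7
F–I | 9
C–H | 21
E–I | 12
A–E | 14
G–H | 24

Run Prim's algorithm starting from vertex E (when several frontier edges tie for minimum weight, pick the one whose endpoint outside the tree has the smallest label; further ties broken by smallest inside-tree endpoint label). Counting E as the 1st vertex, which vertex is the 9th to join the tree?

Prim, starting at E.
Step 1: cheapest edge leaving the tree is E–H (2); add H.
Step 2: cheapest edge leaving the tree is D–H (7); add D.
Step 3: cheapest edge leaving the tree is D–I (12); add I.
Step 4: cheapest edge leaving the tree is F–I (9); add F.
Step 5: cheapest edge leaving the tree is B–I (11); add B.
Step 6: cheapest edge leaving the tree is A–E (14); add A.
Step 7: cheapest edge leaving the tree is C–H (21); add C.
Step 8: cheapest edge leaving the tree is A–G (21); add G.
Vertex order: E, H, D, I, F, B, A, C, G. The 9th vertex is G.

G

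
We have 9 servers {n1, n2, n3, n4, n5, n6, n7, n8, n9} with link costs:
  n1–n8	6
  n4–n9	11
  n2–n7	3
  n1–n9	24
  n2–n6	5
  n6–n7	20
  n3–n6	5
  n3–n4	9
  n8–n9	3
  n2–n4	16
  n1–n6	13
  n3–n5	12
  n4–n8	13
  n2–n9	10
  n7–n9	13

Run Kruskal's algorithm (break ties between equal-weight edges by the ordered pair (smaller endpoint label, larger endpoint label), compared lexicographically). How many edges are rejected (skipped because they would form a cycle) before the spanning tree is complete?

Kruskal's algorithm — process edges by increasing weight (ties by edge label):
n2–n7 (3): add — endpoints in different components.
n8–n9 (3): add — endpoints in different components.
n2–n6 (5): add — endpoints in different components.
n3–n6 (5): add — endpoints in different components.
n1–n8 (6): add — endpoints in different components.
n3–n4 (9): add — endpoints in different components.
n2–n9 (10): add — endpoints in different components.
n4–n9 (11): skip — n4 and n9 already connected.
n3–n5 (12): add — endpoints in different components.
Edges rejected before the tree was complete: 1.

1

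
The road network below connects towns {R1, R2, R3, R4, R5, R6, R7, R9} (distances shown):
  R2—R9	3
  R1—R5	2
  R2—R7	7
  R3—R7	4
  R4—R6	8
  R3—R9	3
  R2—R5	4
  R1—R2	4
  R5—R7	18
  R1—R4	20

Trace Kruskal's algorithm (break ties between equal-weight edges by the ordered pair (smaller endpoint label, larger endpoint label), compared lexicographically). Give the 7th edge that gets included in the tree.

Kruskal: consider edges lightest-first.
R1—R5 (2): add — endpoints in different components.
R2—R9 (3): add — endpoints in different components.
R3—R9 (3): add — endpoints in different components.
R1—R2 (4): add — endpoints in different components.
R2—R5 (4): skip — R5 and R2 already connected.
R3—R7 (4): add — endpoints in different components.
R2—R7 (7): skip — R7 and R2 already connected.
R4—R6 (8): add — endpoints in different components.
R5—R7 (18): skip — R7 and R5 already connected.
R1—R4 (20): add — endpoints in different components.
The 7th edge added is R1—R4.

R1-R4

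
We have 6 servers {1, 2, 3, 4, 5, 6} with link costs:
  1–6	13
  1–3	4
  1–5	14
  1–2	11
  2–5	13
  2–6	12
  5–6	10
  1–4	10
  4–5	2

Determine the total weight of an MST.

Kruskal's algorithm — process edges by increasing weight (ties by edge label):
4–5 (2): add. Components now {1} {2} {3} {4,5} {6}
1–3 (4): add. Components now {1,3} {2} {4,5} {6}
1–4 (10): add. Components now {1,3,4,5} {2} {6}
5–6 (10): add. Components now {1,3,4,5,6} {2}
1–2 (11): add. Components now {1,2,3,4,5,6}
MST edges: 4–5, 1–3, 1–4, 5–6, 1–2; total weight 2+4+10+10+11 = 37.

37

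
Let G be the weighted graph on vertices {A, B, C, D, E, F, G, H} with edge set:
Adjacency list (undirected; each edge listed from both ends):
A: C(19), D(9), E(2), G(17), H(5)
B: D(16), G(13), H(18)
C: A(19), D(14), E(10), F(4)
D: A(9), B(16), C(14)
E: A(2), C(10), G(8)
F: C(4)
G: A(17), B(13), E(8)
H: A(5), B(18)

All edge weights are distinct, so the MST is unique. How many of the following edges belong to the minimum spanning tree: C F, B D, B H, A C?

1

Kruskal: consider edges lightest-first.
A E (2): add — endpoints in different components.
C F (4): add — endpoints in different components.
A H (5): add — endpoints in different components.
E G (8): add — endpoints in different components.
A D (9): add — endpoints in different components.
C E (10): add — endpoints in different components.
B G (13): add — endpoints in different components.
MST edge set: {A E, C F, A H, E G, A D, C E, B G}.
Of the listed edges, {C F} are in the MST → 1.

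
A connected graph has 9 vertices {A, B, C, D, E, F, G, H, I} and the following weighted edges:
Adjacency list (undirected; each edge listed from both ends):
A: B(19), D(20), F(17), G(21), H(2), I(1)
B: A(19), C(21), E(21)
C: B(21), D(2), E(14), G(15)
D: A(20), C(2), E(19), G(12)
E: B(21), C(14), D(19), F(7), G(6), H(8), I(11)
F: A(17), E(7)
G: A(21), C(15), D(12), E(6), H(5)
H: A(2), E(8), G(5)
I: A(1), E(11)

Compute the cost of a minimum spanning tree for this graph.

Prim, starting at F.
Step 1: cheapest edge leaving the tree is E–F (7); add E.
Step 2: cheapest edge leaving the tree is E–G (6); add G.
Step 3: cheapest edge leaving the tree is G–H (5); add H.
Step 4: cheapest edge leaving the tree is A–H (2); add A.
Step 5: cheapest edge leaving the tree is A–I (1); add I.
Step 6: cheapest edge leaving the tree is D–G (12); add D.
Step 7: cheapest edge leaving the tree is C–D (2); add C.
Step 8: cheapest edge leaving the tree is A–B (19); add B.
MST edges: E–F, E–G, G–H, A–H, A–I, D–G, C–D, A–B; total weight 7+6+5+2+1+12+2+19 = 54.

54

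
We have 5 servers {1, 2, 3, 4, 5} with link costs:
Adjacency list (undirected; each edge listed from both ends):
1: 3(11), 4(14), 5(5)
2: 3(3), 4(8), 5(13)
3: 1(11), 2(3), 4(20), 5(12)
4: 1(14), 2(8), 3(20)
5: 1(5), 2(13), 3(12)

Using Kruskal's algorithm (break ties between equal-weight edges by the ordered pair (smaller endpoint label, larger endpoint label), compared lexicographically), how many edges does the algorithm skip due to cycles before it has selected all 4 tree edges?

Kruskal: consider edges lightest-first.
2 3 (3): add. Components now {1} {2,3} {4} {5}
1 5 (5): add. Components now {1,5} {2,3} {4}
2 4 (8): add. Components now {1,5} {2,3,4}
1 3 (11): add. Components now {1,2,3,4,5}
Edges rejected before the tree was complete: 0.

0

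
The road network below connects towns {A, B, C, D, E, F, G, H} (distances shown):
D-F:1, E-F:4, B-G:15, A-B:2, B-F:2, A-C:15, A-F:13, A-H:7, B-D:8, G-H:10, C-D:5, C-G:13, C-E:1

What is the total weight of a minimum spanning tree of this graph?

Sort edges by weight, then run Kruskal:
C-E (1): add — endpoints in different components.
D-F (1): add — endpoints in different components.
A-B (2): add — endpoints in different components.
B-F (2): add — endpoints in different components.
E-F (4): add — endpoints in different components.
C-D (5): skip — C and D already connected.
A-H (7): add — endpoints in different components.
B-D (8): skip — B and D already connected.
G-H (10): add — endpoints in different components.
MST edges: C-E, D-F, A-B, B-F, E-F, A-H, G-H; total weight 1+1+2+2+4+7+10 = 27.

27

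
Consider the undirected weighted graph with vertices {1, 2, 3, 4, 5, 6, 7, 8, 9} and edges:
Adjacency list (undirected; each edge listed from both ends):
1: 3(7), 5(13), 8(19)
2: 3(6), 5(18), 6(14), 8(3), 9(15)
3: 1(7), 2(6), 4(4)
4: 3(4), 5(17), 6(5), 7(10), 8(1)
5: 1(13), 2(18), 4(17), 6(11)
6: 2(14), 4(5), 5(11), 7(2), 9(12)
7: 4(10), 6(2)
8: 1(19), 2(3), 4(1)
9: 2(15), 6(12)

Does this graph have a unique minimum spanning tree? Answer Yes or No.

Yes

Kruskal's algorithm — process edges by increasing weight (ties by edge label):
4 8 (1): add — endpoints in different components.
6 7 (2): add — endpoints in different components.
2 8 (3): add — endpoints in different components.
3 4 (4): add — endpoints in different components.
4 6 (5): add — endpoints in different components.
2 3 (6): skip — 2 and 3 already connected.
1 3 (7): add — endpoints in different components.
4 7 (10): skip — 4 and 7 already connected.
5 6 (11): add — endpoints in different components.
6 9 (12): add — endpoints in different components.
Every non-tree edge has weight strictly greater than the heaviest edge on the tree path between its endpoints, so the MST is unique.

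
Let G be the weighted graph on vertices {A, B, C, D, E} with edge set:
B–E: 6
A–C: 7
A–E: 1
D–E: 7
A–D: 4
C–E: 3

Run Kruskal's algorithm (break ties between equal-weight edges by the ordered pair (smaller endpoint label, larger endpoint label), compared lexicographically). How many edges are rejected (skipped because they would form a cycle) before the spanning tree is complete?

0

Kruskal's algorithm — process edges by increasing weight (ties by edge label):
A–E (1): add. Components now {A,E} {B} {C} {D}
C–E (3): add. Components now {A,C,E} {B} {D}
A–D (4): add. Components now {A,C,D,E} {B}
B–E (6): add. Components now {A,B,C,D,E}
Edges rejected before the tree was complete: 0.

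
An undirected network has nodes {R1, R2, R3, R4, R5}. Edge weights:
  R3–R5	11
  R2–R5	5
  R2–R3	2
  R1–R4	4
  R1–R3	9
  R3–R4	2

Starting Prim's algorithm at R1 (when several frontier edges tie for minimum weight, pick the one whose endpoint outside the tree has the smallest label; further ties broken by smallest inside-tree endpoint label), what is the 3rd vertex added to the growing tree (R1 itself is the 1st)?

R3

Grow the tree from R1 using Prim:
Step 1: cheapest edge leaving the tree is R1–R4 (4); add R4.
Step 2: cheapest edge leaving the tree is R3–R4 (2); add R3.
Step 3: cheapest edge leaving the tree is R2–R3 (2); add R2.
Step 4: cheapest edge leaving the tree is R2–R5 (5); add R5.
Vertex order: R1, R4, R3, R2, R5. The 3rd vertex is R3.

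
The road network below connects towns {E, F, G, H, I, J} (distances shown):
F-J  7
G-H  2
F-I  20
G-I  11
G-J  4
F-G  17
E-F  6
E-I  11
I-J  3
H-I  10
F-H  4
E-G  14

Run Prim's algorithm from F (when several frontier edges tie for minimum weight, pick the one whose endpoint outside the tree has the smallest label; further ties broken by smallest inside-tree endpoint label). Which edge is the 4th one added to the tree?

Prim's algorithm from F:
Step 1: cheapest edge leaving the tree is F-H (4); add H.
Step 2: cheapest edge leaving the tree is G-H (2); add G.
Step 3: cheapest edge leaving the tree is G-J (4); add J.
Step 4: cheapest edge leaving the tree is I-J (3); add I.
Step 5: cheapest edge leaving the tree is E-F (6); add E.
The 4th edge added is I-J.

I-J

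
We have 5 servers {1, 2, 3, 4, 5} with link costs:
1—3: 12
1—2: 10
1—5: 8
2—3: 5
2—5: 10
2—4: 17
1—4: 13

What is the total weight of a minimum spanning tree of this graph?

Prim's algorithm from 5:
Step 1: cheapest edge leaving the tree is 1—5 (8); add 1.
Step 2: cheapest edge leaving the tree is 1—2 (10); add 2.
Step 3: cheapest edge leaving the tree is 2—3 (5); add 3.
Step 4: cheapest edge leaving the tree is 1—4 (13); add 4.
MST edges: 1—5, 1—2, 2—3, 1—4; total weight 8+10+5+13 = 36.

36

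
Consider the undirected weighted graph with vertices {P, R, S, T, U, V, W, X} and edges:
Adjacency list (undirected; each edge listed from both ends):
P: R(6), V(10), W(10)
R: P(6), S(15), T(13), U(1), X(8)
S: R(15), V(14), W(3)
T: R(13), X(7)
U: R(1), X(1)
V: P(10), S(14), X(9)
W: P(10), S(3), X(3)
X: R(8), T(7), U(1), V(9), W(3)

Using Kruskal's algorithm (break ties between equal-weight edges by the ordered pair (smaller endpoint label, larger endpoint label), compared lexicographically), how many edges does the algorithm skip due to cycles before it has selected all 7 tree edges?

Kruskal's algorithm — process edges by increasing weight (ties by edge label):
R U (1): add — endpoints in different components.
U X (1): add — endpoints in different components.
S W (3): add — endpoints in different components.
W X (3): add — endpoints in different components.
P R (6): add — endpoints in different components.
T X (7): add — endpoints in different components.
R X (8): skip — R and X already connected.
V X (9): add — endpoints in different components.
Edges rejected before the tree was complete: 1.

1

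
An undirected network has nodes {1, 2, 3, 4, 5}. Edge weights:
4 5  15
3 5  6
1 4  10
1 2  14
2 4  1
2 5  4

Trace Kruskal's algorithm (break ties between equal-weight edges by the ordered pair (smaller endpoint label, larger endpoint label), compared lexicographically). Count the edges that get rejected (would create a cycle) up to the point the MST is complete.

0

Kruskal's algorithm — process edges by increasing weight (ties by edge label):
2 4 (1): add — endpoints in different components.
2 5 (4): add — endpoints in different components.
3 5 (6): add — endpoints in different components.
1 4 (10): add — endpoints in different components.
Edges rejected before the tree was complete: 0.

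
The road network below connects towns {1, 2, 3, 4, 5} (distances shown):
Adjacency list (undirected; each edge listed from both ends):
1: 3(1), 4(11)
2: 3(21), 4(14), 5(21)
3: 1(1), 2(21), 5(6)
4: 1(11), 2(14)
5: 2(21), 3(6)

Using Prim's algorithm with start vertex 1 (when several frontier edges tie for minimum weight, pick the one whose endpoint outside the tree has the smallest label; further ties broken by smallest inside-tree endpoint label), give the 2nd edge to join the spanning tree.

Prim's algorithm from 1:
Step 1: frontier [1-3 1, 1-4 11] → take 1-3 (1); add 3.
Step 2: frontier [1-4 11, 3-5 6, 2-3 21] → take 3-5 (6); add 5.
Step 3: frontier [1-4 11, 2-3 21, 2-5 21] → take 1-4 (11); add 4.
Step 4: frontier [2-3 21, 2-4 14, 2-5 21] → take 2-4 (14); add 2.
The 2nd edge added is 3-5.

3-5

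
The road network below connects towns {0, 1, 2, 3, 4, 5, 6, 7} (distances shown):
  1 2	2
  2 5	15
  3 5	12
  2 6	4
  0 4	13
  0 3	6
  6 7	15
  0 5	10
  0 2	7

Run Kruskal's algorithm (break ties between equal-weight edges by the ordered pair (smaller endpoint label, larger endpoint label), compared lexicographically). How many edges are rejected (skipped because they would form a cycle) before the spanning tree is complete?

Kruskal's algorithm — process edges by increasing weight (ties by edge label):
1 2 (2): add — endpoints in different components.
2 6 (4): add — endpoints in different components.
0 3 (6): add — endpoints in different components.
0 2 (7): add — endpoints in different components.
0 5 (10): add — endpoints in different components.
3 5 (12): skip — 3 and 5 already connected.
0 4 (13): add — endpoints in different components.
2 5 (15): skip — 2 and 5 already connected.
6 7 (15): add — endpoints in different components.
Edges rejected before the tree was complete: 2.

2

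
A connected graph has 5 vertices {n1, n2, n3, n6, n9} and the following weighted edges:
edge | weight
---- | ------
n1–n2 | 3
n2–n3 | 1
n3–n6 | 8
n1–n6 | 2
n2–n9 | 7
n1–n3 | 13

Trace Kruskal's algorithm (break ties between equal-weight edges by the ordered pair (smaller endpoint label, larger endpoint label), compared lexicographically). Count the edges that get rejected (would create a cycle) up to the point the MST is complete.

0

Kruskal's algorithm — process edges by increasing weight (ties by edge label):
n2–n3 (1): add. Components now {n2,n3} {n6} {n9} {n1}
n1–n6 (2): add. Components now {n2,n3} {n1,n6} {n9}
n1–n2 (3): add. Components now {n1,n2,n3,n6} {n9}
n2–n9 (7): add. Components now {n1,n2,n3,n6,n9}
Edges rejected before the tree was complete: 0.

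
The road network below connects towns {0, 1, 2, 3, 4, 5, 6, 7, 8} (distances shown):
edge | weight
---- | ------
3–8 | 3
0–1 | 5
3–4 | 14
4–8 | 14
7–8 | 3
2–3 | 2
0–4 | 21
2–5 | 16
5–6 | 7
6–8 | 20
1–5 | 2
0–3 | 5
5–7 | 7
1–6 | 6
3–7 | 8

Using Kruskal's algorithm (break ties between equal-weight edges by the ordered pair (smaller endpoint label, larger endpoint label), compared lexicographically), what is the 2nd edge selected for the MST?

2-3

Sort edges by weight, then run Kruskal:
1–5 (2): add — endpoints in different components.
2–3 (2): add — endpoints in different components.
3–8 (3): add — endpoints in different components.
7–8 (3): add — endpoints in different components.
0–1 (5): add — endpoints in different components.
0–3 (5): add — endpoints in different components.
1–6 (6): add — endpoints in different components.
5–6 (7): skip — 5 and 6 already connected.
5–7 (7): skip — 5 and 7 already connected.
3–7 (8): skip — 3 and 7 already connected.
3–4 (14): add — endpoints in different components.
The 2nd edge added is 2–3.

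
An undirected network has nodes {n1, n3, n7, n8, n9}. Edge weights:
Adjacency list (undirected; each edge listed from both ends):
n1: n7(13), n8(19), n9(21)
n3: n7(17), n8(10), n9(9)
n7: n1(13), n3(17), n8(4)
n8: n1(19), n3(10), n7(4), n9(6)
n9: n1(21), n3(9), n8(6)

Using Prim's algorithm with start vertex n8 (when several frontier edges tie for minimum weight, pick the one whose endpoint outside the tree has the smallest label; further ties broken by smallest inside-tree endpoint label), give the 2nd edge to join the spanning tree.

Grow the tree from n8 using Prim:
Step 1: frontier [n7–n8 4, n8–n9 6, n3–n8 10, n1–n8 19] → take n7–n8 (4); add n7.
Step 2: frontier [n1–n7 13, n3–n7 17, n8–n9 6, n3–n8 10, n1–n8 19] → take n8–n9 (6); add n9.
Step 3: frontier [n1–n7 13, n3–n7 17, n3–n8 10, n1–n8 19, n3–n9 9, n1–n9 21] → take n3–n9 (9); add n3.
Step 4: frontier [n1–n7 13, n1–n8 19, n1–n9 21] → take n1–n7 (13); add n1.
The 2nd edge added is n8–n9.

n8-n9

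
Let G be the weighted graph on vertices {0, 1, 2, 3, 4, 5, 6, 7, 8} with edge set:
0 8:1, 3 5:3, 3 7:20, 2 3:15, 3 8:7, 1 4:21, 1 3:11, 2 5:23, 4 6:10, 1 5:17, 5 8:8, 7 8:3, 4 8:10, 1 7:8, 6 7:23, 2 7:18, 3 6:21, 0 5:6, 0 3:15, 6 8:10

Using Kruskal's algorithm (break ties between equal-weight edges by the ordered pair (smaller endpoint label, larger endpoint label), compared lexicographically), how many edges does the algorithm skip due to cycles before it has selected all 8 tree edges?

5

Kruskal: consider edges lightest-first.
0 8 (1): add — endpoints in different components.
3 5 (3): add — endpoints in different components.
7 8 (3): add — endpoints in different components.
0 5 (6): add — endpoints in different components.
3 8 (7): skip — 3 and 8 already connected.
1 7 (8): add — endpoints in different components.
5 8 (8): skip — 5 and 8 already connected.
4 6 (10): add — endpoints in different components.
4 8 (10): add — endpoints in different components.
6 8 (10): skip — 6 and 8 already connected.
1 3 (11): skip — 1 and 3 already connected.
0 3 (15): skip — 0 and 3 already connected.
2 3 (15): add — endpoints in different components.
Edges rejected before the tree was complete: 5.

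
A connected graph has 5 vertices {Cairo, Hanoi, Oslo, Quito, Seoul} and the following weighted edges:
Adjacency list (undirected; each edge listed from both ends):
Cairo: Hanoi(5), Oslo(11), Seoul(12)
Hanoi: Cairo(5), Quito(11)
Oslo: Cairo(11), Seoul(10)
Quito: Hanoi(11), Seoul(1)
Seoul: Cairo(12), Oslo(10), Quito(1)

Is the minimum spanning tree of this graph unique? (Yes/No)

No

Kruskal's algorithm — process edges by increasing weight (ties by edge label):
Quito–Seoul (1): add — endpoints in different components.
Cairo–Hanoi (5): add — endpoints in different components.
Oslo–Seoul (10): add — endpoints in different components.
Cairo–Oslo (11): add — endpoints in different components.
Non-tree edge Hanoi–Quito has weight 11, equal to the heaviest edge on its tree cycle — swapping gives another MST of the same weight. Not unique.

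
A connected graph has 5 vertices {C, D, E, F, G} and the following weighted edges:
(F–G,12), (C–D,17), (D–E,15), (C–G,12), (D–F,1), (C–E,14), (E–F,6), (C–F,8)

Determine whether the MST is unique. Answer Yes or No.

Sort edges by weight, then run Kruskal:
D–F (1): add. Components now {C} {D,F} {E} {G}
E–F (6): add. Components now {C} {D,E,F} {G}
C–F (8): add. Components now {C,D,E,F} {G}
C–G (12): add. Components now {C,D,E,F,G}
Non-tree edge F–G has weight 12, equal to the heaviest edge on its tree cycle — swapping gives another MST of the same weight. Not unique.

No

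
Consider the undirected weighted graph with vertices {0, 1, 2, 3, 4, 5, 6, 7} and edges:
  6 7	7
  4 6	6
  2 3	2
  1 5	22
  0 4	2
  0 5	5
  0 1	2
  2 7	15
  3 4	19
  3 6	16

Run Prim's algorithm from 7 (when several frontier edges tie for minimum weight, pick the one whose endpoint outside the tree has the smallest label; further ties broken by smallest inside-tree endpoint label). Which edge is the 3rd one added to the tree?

Grow the tree from 7 using Prim:
Step 1: frontier [6 7 7, 2 7 15] → take 6 7 (7); add 6.
Step 2: frontier [4 6 6, 3 6 16, 2 7 15] → take 4 6 (6); add 4.
Step 3: frontier [0 4 2, 3 4 19, 3 6 16, 2 7 15] → take 0 4 (2); add 0.
Step 4: frontier [0 1 2, 0 5 5, 3 4 19, 3 6 16, 2 7 15] → take 0 1 (2); add 1.
Step 5: frontier [0 5 5, 1 5 22, 3 4 19, 3 6 16, 2 7 15] → take 0 5 (5); add 5.
Step 6: frontier [3 4 19, 3 6 16, 2 7 15] → take 2 7 (15); add 2.
Step 7: frontier [2 3 2, 3 4 19, 3 6 16] → take 2 3 (2); add 3.
The 3rd edge added is 0 4.

0-4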